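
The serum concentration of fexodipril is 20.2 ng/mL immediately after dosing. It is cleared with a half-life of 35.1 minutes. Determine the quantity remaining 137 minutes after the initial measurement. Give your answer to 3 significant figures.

Number of half-lives: n = 137/35.1 ≈ 3.9031.
Remaining = 20.2 × (1/2)^3.9031 = 20.2 × 0.06684 ≈ 1.3502 ng/mL.

1.35 ng/mL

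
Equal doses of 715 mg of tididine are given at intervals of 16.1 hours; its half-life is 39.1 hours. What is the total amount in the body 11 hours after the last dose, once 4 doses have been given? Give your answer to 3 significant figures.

1610 mg

The 4 doses were given 59.3, 43.2, 27.1, 11 hours ago.
Total = 715·(1/2)^(59.3/39.1) + 715·(1/2)^(43.2/39.1) + 715·(1/2)^(27.1/39.1) + 715·(1/2)^(11/39.1)
      = 249.89 + 332.44 + 442.25 + 588.32 ≈ 1612.9 mg.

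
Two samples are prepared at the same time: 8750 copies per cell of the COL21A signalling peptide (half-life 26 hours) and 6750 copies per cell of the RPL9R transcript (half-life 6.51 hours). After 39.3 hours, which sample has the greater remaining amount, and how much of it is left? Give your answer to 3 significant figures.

COL21A signalling peptide: 8750 × (1/2)^1.5115 ≈ 3068.9 copies per cell.
RPL9R transcript: 6750 × (1/2)^6.0369 ≈ 102.81 copies per cell.
COL21A signalling peptide has more remaining, at ≈ 3068.9 copies per cell.

COL21A signalling peptide, 3070 copies per cell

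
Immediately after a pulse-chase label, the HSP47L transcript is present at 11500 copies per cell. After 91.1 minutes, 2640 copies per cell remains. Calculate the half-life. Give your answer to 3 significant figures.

A/A₀ = 2640/11500 ≈ 0.22957.
n = log₂(4.3561) ≈ 2.123 half-lives elapsed in 91.1 minutes.
t½ = 91.1/2.123 ≈ 42.91 minutes.

42.9 minutes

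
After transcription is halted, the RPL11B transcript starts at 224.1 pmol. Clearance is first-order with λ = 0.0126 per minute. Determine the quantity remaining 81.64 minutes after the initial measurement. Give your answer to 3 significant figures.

80.1 pmol

t½ = ln 2 / λ = 0.69315 / 0.0126 ≈ 55.012 minutes.
Number of half-lives: n = 81.64/55.012 ≈ 1.484.
Remaining = 224.1 × (1/2)^1.484 = 224.1 × 0.35748 ≈ 80.112 pmol.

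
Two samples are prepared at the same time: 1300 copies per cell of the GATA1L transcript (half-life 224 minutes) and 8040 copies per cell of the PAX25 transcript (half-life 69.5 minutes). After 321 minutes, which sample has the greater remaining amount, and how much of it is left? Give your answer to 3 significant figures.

GATA1L transcript: 1300 × (1/2)^1.433 ≈ 481.46 copies per cell.
PAX25 transcript: 8040 × (1/2)^4.6187 ≈ 327.26 copies per cell.
GATA1L transcript has more remaining, at ≈ 481.46 copies per cell.

GATA1L transcript, 481 copies per cell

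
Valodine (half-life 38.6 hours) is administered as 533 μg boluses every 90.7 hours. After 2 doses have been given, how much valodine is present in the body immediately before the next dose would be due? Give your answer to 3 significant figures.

The 2 doses were given 181.4, 90.7 hours ago.
Total = 533·(1/2)^(181.4/38.6) + 533·(1/2)^(90.7/38.6)
      = 20.514 + 104.56 ≈ 125.08 μg.

125 μg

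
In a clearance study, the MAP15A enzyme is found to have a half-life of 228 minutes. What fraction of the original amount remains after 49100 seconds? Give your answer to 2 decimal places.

0.08

49100 seconds = 818.333 minutes.
n = 818.333/228 ≈ 3.5892 half-lives.
Fraction remaining = (1/2)^3.5892 ≈ 0.08309.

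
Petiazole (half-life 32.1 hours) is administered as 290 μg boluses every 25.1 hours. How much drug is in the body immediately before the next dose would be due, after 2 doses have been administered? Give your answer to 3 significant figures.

267 μg

The 2 doses were given 50.2, 25.1 hours ago.
Total = 290·(1/2)^(50.2/32.1) + 290·(1/2)^(25.1/32.1)
      = 98.091 + 168.66 ≈ 266.75 μg.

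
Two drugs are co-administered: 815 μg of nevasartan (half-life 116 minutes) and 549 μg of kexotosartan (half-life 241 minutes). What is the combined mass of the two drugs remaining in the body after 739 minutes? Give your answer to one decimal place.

nevasartan: 815 × (1/2)^(739/116) = 815 × (1/2)^6.3707 ≈ 9.8489 μg.
kexotosartan: 549 × (1/2)^(739/241) = 549 × (1/2)^3.0664 ≈ 65.539 μg.
Total = 9.8489 + 65.539 ≈ 75.387 μg.

75.4 μg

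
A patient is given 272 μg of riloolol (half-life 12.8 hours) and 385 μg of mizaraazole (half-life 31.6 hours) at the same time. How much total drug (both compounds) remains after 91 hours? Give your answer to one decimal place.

54.3 μg

riloolol: 272 × (1/2)^(91/12.8) = 272 × (1/2)^7.1094 ≈ 1.9699 μg.
mizaraazole: 385 × (1/2)^(91/31.6) = 385 × (1/2)^2.8797 ≈ 52.308 μg.
Total = 1.9699 + 52.308 ≈ 54.278 μg.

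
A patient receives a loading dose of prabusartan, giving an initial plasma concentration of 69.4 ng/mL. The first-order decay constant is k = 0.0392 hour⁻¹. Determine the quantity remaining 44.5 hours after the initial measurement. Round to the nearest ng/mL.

12 ng/mL

t½ = ln 2 / k = 0.69315 / 0.0392 ≈ 17.682 hours.
Number of half-lives: n = 44.5/17.682 ≈ 2.5166.
Remaining = 69.4 × (1/2)^2.5166 = 69.4 × 0.17475 ≈ 12.128 ng/mL.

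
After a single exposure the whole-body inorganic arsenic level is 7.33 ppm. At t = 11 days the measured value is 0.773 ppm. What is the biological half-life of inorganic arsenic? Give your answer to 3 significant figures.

A/A₀ = 0.773/7.33 ≈ 0.10546.
n = log₂(9.4825) ≈ 3.2453 half-lives elapsed in 11 days.
t½ = 11/3.2453 ≈ 3.3895 days.

3.39 days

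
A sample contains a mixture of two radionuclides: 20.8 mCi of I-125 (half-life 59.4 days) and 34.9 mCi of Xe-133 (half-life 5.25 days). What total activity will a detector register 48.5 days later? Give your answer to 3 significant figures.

11.9 mCi

I-125: 20.8 × (1/2)^(48.5/59.4) = 20.8 × (1/2)^0.8165 ≈ 11.811 mCi.
Xe-133: 34.9 × (1/2)^(48.5/5.25) = 34.9 × (1/2)^9.2381 ≈ 0.057794 mCi.
Total = 11.811 + 0.057794 ≈ 11.868 mCi.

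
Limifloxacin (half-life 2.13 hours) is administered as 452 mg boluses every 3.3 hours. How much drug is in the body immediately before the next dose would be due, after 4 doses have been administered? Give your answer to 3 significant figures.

231 mg

The 4 doses were given 13.2, 9.9, 6.6, 3.3 hours ago.
Total = 452·(1/2)^(13.2/2.13) + 452·(1/2)^(9.9/2.13) + 452·(1/2)^(6.6/2.13) + 452·(1/2)^(3.3/2.13)
      = 6.1603 + 18.03 + 52.768 + 154.44 ≈ 231.4 mg.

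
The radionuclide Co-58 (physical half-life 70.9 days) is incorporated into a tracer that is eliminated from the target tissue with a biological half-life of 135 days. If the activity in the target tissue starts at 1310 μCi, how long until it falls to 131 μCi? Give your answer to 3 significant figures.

1/t_eff = 1/t_phys + 1/t_biol = 1/70.9 + 1/135 = 0.021512 per day.
t_eff = 70.9 × 135 / (70.9 + 135) ≈ 46.486 days.
n = log₂(1310/131) ≈ 3.3219; t = 3.3219 × 46.486 ≈ 154.42 days.

154 days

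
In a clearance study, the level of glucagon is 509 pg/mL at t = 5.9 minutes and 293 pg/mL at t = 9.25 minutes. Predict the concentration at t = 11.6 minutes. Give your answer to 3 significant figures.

Over Δt = 9.25 − 5.9 = 3.35 minutes, the level fell by a factor of 509/293 ≈ 1.7372.
n = log₂(1.7372) ≈ 0.79676 half-lives, so t½ = 3.35/0.79676 ≈ 4.2045 minutes.
From t = 9.25 to t = 11.6: 293 × (1/2)^((11.6−9.25)/4.2045) ≈ 198.89 pg/mL.

199 pg/mL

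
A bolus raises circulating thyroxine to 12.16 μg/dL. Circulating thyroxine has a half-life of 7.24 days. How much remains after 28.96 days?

Elapsed time is 4 half-lives (28.96/7.24).
Each half-life halves the amount: 12.16 × (1/2)^4 = 12.16/16 = 0.76 μg/dL.

0.76 μg/dL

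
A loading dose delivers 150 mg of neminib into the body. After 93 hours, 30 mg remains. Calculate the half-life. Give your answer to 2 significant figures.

40 hours

A/A₀ = 30/150 ≈ 0.2.
n = log₂(5) ≈ 2.3219 half-lives elapsed in 93 hours.
t½ = 93/2.3219 ≈ 40.053 hours.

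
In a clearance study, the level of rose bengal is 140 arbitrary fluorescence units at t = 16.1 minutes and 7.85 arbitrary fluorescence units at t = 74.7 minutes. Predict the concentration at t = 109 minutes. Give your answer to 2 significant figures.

Over Δt = 74.7 − 16.1 = 58.6 minutes, the level fell by a factor of 140/7.85 ≈ 17.834.
n = log₂(17.834) ≈ 4.1566 half-lives, so t½ = 58.6/4.1566 ≈ 14.098 minutes.
From t = 74.7 to t = 109: 7.85 × (1/2)^((109−74.7)/14.098) ≈ 1.4537 arbitrary fluorescence units.

1.5 arbitrary fluorescence units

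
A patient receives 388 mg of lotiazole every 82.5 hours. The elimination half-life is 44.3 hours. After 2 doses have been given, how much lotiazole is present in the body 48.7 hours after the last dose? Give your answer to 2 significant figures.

The 2 doses were given 131.2, 48.7 hours ago.
Total = 388·(1/2)^(131.2/44.3) + 388·(1/2)^(48.7/44.3)
      = 49.807 + 181.09 ≈ 230.9 mg.

230 mg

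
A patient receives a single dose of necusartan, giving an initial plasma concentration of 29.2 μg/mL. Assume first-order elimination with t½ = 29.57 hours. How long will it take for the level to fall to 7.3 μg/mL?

59.14 hours

7.3/29.2 = 1/4, so 2 half-lives have elapsed.
t = 2 × 29.57 = 59.14 hours.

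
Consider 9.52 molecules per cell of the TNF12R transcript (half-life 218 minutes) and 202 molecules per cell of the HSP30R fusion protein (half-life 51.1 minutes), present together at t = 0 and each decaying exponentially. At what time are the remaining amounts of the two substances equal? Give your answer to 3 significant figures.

Set 9.52·(1/2)^(t/218) = 202·(1/2)^(t/51.1).
Taking log₂: log₂(9.52/202) = t·(1/218 − 1/51.1).
log₂(0.047129) = -4.4072; 1/218 − 1/51.1 = -0.014982.
t = -4.4072 / -0.014982 ≈ 294.16 minutes.

294 minutes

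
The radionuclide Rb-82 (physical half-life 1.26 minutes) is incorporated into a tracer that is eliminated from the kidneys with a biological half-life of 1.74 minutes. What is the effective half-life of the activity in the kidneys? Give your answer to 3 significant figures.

1/t_eff = 1/t_phys + 1/t_biol = 1/1.26 + 1/1.74 = 1.3684 per minute.
t_eff = 1.26 × 1.74 / (1.26 + 1.74) ≈ 0.7308 minutes.

0.731 minutes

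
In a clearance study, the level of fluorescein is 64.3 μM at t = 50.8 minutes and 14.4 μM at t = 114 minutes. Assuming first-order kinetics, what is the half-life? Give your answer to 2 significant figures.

Over Δt = 114 − 50.8 = 63.2 minutes, the level fell by a factor of 64.3/14.4 ≈ 4.4653.
n = log₂(4.4653) ≈ 2.1587 half-lives, so t½ = 63.2/2.1587 ≈ 29.276 minutes.

29 minutes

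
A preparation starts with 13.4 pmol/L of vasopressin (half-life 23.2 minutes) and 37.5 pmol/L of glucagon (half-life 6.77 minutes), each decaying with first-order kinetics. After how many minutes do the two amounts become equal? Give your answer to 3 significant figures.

Set 13.4·(1/2)^(t/23.2) = 37.5·(1/2)^(t/6.77).
Taking log₂: log₂(13.4/37.5) = t·(1/23.2 − 1/6.77).
log₂(0.35733) = -1.4847; 1/23.2 − 1/6.77 = -0.10461.
t = -1.4847 / -0.10461 ≈ 14.193 minutes.

14.2 minutes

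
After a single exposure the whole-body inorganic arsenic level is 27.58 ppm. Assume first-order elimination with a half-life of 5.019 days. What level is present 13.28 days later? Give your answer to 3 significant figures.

4.41 ppm

Number of half-lives: n = 13.28/5.019 ≈ 2.6459.
Remaining = 27.58 × (1/2)^2.6459 = 27.58 × 0.15977 ≈ 4.4064 ppm.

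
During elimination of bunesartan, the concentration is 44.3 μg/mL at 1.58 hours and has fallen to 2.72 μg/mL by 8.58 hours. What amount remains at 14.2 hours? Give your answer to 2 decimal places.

0.29 μg/mL

Over Δt = 8.58 − 1.58 = 7 hours, the level fell by a factor of 44.3/2.72 ≈ 16.287.
n = log₂(16.287) ≈ 4.0256 half-lives, so t½ = 7/4.0256 ≈ 1.7389 hours.
From t = 8.58 to t = 14.2: 2.72 × (1/2)^((14.2−8.58)/1.7389) ≈ 0.28949 μg/mL.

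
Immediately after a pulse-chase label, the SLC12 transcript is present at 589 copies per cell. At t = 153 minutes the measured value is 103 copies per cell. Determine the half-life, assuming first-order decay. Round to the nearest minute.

61 minutes

A/A₀ = 103/589 ≈ 0.17487.
n = log₂(5.7184) ≈ 2.5156 half-lives elapsed in 153 minutes.
t½ = 153/2.5156 ≈ 60.82 minutes.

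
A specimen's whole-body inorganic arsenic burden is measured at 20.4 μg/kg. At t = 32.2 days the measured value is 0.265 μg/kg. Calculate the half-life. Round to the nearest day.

5 days

A/A₀ = 0.265/20.4 ≈ 0.01299.
n = log₂(76.981) ≈ 6.2664 half-lives elapsed in 32.2 days.
t½ = 32.2/6.2664 ≈ 5.1385 days.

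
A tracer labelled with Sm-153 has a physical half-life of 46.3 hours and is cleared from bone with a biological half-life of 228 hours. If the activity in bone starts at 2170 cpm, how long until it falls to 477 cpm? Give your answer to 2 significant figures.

84 hours

1/t_eff = 1/t_phys + 1/t_biol = 1/46.3 + 1/228 = 0.025984 per hour.
t_eff = 46.3 × 228 / (46.3 + 228) ≈ 38.485 hours.
n = log₂(2170/477) ≈ 2.1856; t = 2.1856 × 38.485 ≈ 84.114 hours.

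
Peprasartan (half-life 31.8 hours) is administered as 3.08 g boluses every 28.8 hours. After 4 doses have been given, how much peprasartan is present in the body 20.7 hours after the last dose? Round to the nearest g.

4 g

The 4 doses were given 107.1, 78.3, 49.5, 20.7 hours ago.
Total = 3.08·(1/2)^(107.1/31.8) + 3.08·(1/2)^(78.3/31.8) + 3.08·(1/2)^(49.5/31.8) + 3.08·(1/2)^(20.7/31.8)
      = 0.29834 + 0.5589 + 1.047 + 1.9615 ≈ 3.8658 g.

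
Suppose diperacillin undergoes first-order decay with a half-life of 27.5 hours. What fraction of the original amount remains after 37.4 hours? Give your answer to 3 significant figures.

0.390

n = 37.4/27.5 ≈ 1.36 half-lives.
Fraction remaining = (1/2)^1.36 ≈ 0.38958.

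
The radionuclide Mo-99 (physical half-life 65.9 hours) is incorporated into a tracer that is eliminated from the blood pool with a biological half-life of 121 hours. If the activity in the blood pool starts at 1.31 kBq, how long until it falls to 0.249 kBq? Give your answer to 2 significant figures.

100 hours

1/t_eff = 1/t_phys + 1/t_biol = 1/65.9 + 1/121 = 0.023439 per hour.
t_eff = 65.9 × 121 / (65.9 + 121) ≈ 42.664 hours.
n = log₂(1.31/0.249) ≈ 2.3953; t = 2.3953 × 42.664 ≈ 102.2 hours.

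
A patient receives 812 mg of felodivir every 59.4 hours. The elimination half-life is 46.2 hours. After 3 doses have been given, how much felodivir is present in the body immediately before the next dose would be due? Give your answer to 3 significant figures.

526 mg

The 3 doses were given 178.2, 118.8, 59.4 hours ago.
Total = 812·(1/2)^(178.2/46.2) + 812·(1/2)^(118.8/46.2) + 812·(1/2)^(59.4/46.2)
      = 56.033 + 136.61 + 333.06 ≈ 525.7 mg.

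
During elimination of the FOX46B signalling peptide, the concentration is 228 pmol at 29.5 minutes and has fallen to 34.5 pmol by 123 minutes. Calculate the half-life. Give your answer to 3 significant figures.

34.3 minutes

Over Δt = 123 − 29.5 = 93.5 minutes, the level fell by a factor of 228/34.5 ≈ 6.6087.
n = log₂(6.6087) ≈ 2.7244 half-lives, so t½ = 93.5/2.7244 ≈ 34.32 minutes.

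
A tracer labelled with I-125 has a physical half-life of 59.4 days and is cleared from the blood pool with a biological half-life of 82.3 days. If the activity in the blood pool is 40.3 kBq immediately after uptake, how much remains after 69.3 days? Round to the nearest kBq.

10 kBq

1/t_eff = 1/t_phys + 1/t_biol = 1/59.4 + 1/82.3 = 0.028986 per day.
t_eff = 59.4 × 82.3 / (59.4 + 82.3) ≈ 34.5 days.
Remaining = 40.3 × (1/2)^(69.3/34.5) = 40.3 × (1/2)^2.0087 ≈ 10.014 kBq.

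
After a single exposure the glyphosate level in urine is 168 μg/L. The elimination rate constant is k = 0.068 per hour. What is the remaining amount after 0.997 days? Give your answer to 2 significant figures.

33 μg/L

t½ = ln 2 / k = 0.69315 / 0.068 ≈ 10.193 hours.
Convert the elapsed time: 0.997 days = 23.928 hours.
Number of half-lives: n = 23.928/10.193 ≈ 2.3474.
Remaining = 168 × (1/2)^2.3474 = 168 × 0.1965 ≈ 33.012 μg/L.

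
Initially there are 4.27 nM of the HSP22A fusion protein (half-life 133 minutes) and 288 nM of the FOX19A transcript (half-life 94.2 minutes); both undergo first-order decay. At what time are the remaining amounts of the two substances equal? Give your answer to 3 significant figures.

1960 minutes

Set 4.27·(1/2)^(t/133) = 288·(1/2)^(t/94.2).
Taking log₂: log₂(4.27/288) = t·(1/133 − 1/94.2).
log₂(0.014826) = -6.0757; 1/133 − 1/94.2 = -0.0030969.
t = -6.0757 / -0.0030969 ≈ 1961.9 minutes.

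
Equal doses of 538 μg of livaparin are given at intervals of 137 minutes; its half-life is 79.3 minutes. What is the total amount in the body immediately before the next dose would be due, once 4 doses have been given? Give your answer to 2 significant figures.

The 4 doses were given 548, 411, 274, 137 minutes ago.
Total = 538·(1/2)^(548/79.3) + 538·(1/2)^(411/79.3) + 538·(1/2)^(274/79.3) + 538·(1/2)^(137/79.3)
      = 4.4722 + 14.811 + 49.052 + 162.45 ≈ 230.78 μg.

230 μg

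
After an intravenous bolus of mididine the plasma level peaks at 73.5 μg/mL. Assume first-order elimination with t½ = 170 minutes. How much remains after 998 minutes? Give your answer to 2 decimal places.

1.26 μg/mL

Number of half-lives: n = 998/170 ≈ 5.8706.
Remaining = 73.5 × (1/2)^5.8706 = 73.5 × 0.017091 ≈ 1.2562 μg/mL.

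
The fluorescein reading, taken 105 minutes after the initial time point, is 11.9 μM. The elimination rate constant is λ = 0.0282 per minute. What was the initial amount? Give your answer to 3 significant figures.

230 μM

t½ = ln 2 / λ = 0.69315 / 0.0282 ≈ 24.58 minutes.
Number of half-lives elapsed: n = 105/24.58 ≈ 4.2718.
A₀ = A × 2^n = 11.9 × 2^4.2718 = 11.9 × 19.317 ≈ 229.88 μM.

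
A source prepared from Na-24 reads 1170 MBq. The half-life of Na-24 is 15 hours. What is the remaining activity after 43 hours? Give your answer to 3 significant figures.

Number of half-lives: n = 43/15 ≈ 2.8667.
Remaining = 1170 × (1/2)^2.8667 = 1170 × 0.1371 ≈ 160.41 MBq.

160 MBq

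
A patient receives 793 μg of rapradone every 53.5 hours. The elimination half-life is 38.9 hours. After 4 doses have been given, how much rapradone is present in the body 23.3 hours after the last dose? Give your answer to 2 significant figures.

830 μg

The 4 doses were given 183.8, 130.3, 76.8, 23.3 hours ago.
Total = 793·(1/2)^(183.8/38.9) + 793·(1/2)^(130.3/38.9) + 793·(1/2)^(76.8/38.9) + 793·(1/2)^(23.3/38.9)
      = 29.987 + 77.793 + 201.81 + 523.56 ≈ 833.15 μg.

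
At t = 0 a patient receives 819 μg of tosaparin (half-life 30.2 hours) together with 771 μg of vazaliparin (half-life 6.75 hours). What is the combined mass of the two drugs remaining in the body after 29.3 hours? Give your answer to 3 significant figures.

456 μg

tosaparin: 819 × (1/2)^(29.3/30.2) = 819 × (1/2)^0.9702 ≈ 418.05 μg.
vazaliparin: 771 × (1/2)^(29.3/6.75) = 771 × (1/2)^4.3407 ≈ 38.051 μg.
Total = 418.05 + 38.051 ≈ 456.1 μg.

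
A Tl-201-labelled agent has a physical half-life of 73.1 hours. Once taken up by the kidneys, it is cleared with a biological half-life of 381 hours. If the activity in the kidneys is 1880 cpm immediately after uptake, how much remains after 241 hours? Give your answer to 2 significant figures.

120 cpm

1/t_eff = 1/t_phys + 1/t_biol = 1/73.1 + 1/381 = 0.016305 per hour.
t_eff = 73.1 × 381 / (73.1 + 381) ≈ 61.333 hours.
Remaining = 1880 × (1/2)^(241/61.333) = 1880 × (1/2)^3.9294 ≈ 123.39 cpm.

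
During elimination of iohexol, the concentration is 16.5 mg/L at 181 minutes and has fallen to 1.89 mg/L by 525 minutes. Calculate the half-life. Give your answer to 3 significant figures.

110 minutes

Over Δt = 525 − 181 = 344 minutes, the level fell by a factor of 16.5/1.89 ≈ 8.7302.
n = log₂(8.7302) ≈ 3.126 half-lives, so t½ = 344/3.126 ≈ 110.04 minutes.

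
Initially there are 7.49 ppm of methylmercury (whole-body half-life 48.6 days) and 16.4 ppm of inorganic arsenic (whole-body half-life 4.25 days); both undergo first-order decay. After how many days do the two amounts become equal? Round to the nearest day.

5 days

Set 7.49·(1/2)^(t/48.6) = 16.4·(1/2)^(t/4.25).
Taking log₂: log₂(7.49/16.4) = t·(1/48.6 − 1/4.25).
log₂(0.45671) = -1.1307; 1/48.6 − 1/4.25 = -0.21472.
t = -1.1307 / -0.21472 ≈ 5.2658 days.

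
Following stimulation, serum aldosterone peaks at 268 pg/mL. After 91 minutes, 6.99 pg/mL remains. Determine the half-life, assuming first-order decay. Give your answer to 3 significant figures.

17.3 minutes

A/A₀ = 6.99/268 ≈ 0.026082.
n = log₂(38.34) ≈ 5.2608 half-lives elapsed in 91 minutes.
t½ = 91/5.2608 ≈ 17.298 minutes.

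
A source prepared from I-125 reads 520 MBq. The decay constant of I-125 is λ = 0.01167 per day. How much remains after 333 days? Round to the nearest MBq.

11 MBq

t½ = ln 2 / λ = 0.69315 / 0.01167 ≈ 59.396 days.
Number of half-lives: n = 333/59.396 ≈ 5.6065.
Remaining = 520 × (1/2)^5.6065 = 520 × 0.020525 ≈ 10.673 MBq.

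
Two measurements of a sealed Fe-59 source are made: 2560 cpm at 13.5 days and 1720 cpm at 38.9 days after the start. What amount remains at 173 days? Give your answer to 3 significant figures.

211 cpm

Over Δt = 38.9 − 13.5 = 25.4 days, the level fell by a factor of 2560/1720 ≈ 1.4884.
n = log₂(1.4884) ≈ 0.57374 half-lives, so t½ = 25.4/0.57374 ≈ 44.271 days.
From t = 38.9 to t = 173: 1720 × (1/2)^((173−38.9)/44.271) ≈ 210.71 cpm.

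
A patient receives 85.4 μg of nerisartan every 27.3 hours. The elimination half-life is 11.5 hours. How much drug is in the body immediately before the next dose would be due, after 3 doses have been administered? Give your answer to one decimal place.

The 3 doses were given 81.9, 54.6, 27.3 hours ago.
Total = 85.4·(1/2)^(81.9/11.5) + 85.4·(1/2)^(54.6/11.5) + 85.4·(1/2)^(27.3/11.5)
      = 0.6132 + 3.1785 + 16.476 ≈ 20.267 μg.

20.3 μg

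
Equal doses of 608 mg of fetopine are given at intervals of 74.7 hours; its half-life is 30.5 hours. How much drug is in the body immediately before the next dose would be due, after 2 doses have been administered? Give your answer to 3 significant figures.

The 2 doses were given 149.4, 74.7 hours ago.
Total = 608·(1/2)^(149.4/30.5) + 608·(1/2)^(74.7/30.5)
      = 20.387 + 111.33 ≈ 131.72 mg.

132 mg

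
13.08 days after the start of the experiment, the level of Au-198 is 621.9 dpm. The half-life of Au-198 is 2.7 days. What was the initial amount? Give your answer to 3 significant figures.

Number of half-lives elapsed: n = 13.08/2.7 ≈ 4.8444.
A₀ = A × 2^n = 621.9 × 2^4.8444 = 621.9 × 28.729 ≈ 17867 dpm.

17900 dpm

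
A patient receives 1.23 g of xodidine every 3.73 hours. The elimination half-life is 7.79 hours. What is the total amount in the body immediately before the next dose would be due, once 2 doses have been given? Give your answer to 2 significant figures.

The 2 doses were given 7.46, 3.73 hours ago.
Total = 1.23·(1/2)^(7.46/7.79) + 1.23·(1/2)^(3.73/7.79)
      = 0.63333 + 0.8826 ≈ 1.5159 g.

1.5 g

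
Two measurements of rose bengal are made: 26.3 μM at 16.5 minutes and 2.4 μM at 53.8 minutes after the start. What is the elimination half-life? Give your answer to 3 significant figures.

Over Δt = 53.8 − 16.5 = 37.3 minutes, the level fell by a factor of 26.3/2.4 ≈ 10.958.
n = log₂(10.958) ≈ 3.454 half-lives, so t½ = 37.3/3.454 ≈ 10.799 minutes.

10.8 minutes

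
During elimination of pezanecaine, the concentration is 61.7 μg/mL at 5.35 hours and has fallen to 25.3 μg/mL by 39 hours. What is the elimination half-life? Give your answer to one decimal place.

Over Δt = 39 − 5.35 = 33.65 hours, the level fell by a factor of 61.7/25.3 ≈ 2.4387.
n = log₂(2.4387) ≈ 1.2861 half-lives, so t½ = 33.65/1.2861 ≈ 26.164 hours.

26.2 hours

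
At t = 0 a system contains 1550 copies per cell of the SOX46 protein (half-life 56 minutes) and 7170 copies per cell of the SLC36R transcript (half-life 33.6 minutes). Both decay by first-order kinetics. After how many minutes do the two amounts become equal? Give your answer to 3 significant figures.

Set 1550·(1/2)^(t/56) = 7170·(1/2)^(t/33.6).
Taking log₂: log₂(1550/7170) = t·(1/56 − 1/33.6).
log₂(0.21618) = -2.2097; 1/56 − 1/33.6 = -0.011905.
t = -2.2097 / -0.011905 ≈ 185.62 minutes.

186 minutes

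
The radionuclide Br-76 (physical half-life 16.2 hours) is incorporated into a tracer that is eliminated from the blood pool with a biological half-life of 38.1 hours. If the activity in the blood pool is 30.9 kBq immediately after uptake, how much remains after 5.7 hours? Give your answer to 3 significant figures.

1/t_eff = 1/t_phys + 1/t_biol = 1/16.2 + 1/38.1 = 0.087975 per hour.
t_eff = 16.2 × 38.1 / (16.2 + 38.1) ≈ 11.367 hours.
Remaining = 30.9 × (1/2)^(5.7/11.367) = 30.9 × (1/2)^0.50146 ≈ 21.828 kBq.

21.8 kBq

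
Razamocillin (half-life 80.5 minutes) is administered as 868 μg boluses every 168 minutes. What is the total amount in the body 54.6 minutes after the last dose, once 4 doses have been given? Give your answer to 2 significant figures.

The 4 doses were given 558.6, 390.6, 222.6, 54.6 minutes ago.
Total = 868·(1/2)^(558.6/80.5) + 868·(1/2)^(390.6/80.5) + 868·(1/2)^(222.6/80.5) + 868·(1/2)^(54.6/80.5)
      = 7.0735 + 30.052 + 127.68 + 542.43 ≈ 707.23 μg.

710 μg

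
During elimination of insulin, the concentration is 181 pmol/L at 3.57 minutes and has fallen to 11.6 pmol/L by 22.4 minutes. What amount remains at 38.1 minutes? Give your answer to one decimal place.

1.2 pmol/L

Over Δt = 22.4 − 3.57 = 18.83 minutes, the level fell by a factor of 181/11.6 ≈ 15.603.
n = log₂(15.603) ≈ 3.9638 half-lives, so t½ = 18.83/3.9638 ≈ 4.7505 minutes.
From t = 22.4 to t = 38.1: 11.6 × (1/2)^((38.1−22.4)/4.7505) ≈ 1.1738 pmol/L.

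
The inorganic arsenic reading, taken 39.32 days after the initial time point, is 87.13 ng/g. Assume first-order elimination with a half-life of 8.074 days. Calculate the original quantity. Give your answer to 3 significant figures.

2550 ng/g

Number of half-lives elapsed: n = 39.32/8.074 ≈ 4.87.
A₀ = A × 2^n = 87.13 × 2^4.87 = 87.13 × 29.242 ≈ 2547.8 ng/g.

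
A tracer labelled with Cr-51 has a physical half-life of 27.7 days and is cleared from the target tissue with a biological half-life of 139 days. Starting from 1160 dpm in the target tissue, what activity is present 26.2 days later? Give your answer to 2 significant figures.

530 dpm

1/t_eff = 1/t_phys + 1/t_biol = 1/27.7 + 1/139 = 0.043295 per day.
t_eff = 27.7 × 139 / (27.7 + 139) ≈ 23.097 days.
Remaining = 1160 × (1/2)^(26.2/23.097) = 1160 × (1/2)^1.1343 ≈ 528.43 dpm.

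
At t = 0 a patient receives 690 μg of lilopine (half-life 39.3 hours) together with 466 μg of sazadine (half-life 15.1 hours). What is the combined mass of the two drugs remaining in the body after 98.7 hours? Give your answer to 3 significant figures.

lilopine: 690 × (1/2)^(98.7/39.3) = 690 × (1/2)^2.5115 ≈ 121.01 μg.
sazadine: 466 × (1/2)^(98.7/15.1) = 466 × (1/2)^6.5364 ≈ 5.0203 μg.
Total = 121.01 + 5.0203 ≈ 126.03 μg.

126 μg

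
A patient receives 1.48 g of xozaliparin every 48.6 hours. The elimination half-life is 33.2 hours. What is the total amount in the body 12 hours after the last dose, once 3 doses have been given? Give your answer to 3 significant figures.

1.72 g

The 3 doses were given 109.2, 60.6, 12 hours ago.
Total = 1.48·(1/2)^(109.2/33.2) + 1.48·(1/2)^(60.6/33.2) + 1.48·(1/2)^(12/33.2)
      = 0.1514 + 0.41763 + 1.152 ≈ 1.721 g.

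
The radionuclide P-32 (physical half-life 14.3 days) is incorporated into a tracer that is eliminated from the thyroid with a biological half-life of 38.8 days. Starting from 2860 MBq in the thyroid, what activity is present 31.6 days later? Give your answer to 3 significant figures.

352 MBq

1/t_eff = 1/t_phys + 1/t_biol = 1/14.3 + 1/38.8 = 0.095703 per day.
t_eff = 14.3 × 38.8 / (14.3 + 38.8) ≈ 10.449 days.
Remaining = 2860 × (1/2)^(31.6/10.449) = 2860 × (1/2)^3.0242 ≈ 351.55 MBq.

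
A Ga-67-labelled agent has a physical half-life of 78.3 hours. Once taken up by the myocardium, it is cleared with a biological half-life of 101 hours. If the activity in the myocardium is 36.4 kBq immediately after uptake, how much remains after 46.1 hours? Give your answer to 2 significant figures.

1/t_eff = 1/t_phys + 1/t_biol = 1/78.3 + 1/101 = 0.022672 per hour.
t_eff = 78.3 × 101 / (78.3 + 101) ≈ 44.107 hours.
Remaining = 36.4 × (1/2)^(46.1/44.107) = 36.4 × (1/2)^1.0452 ≈ 17.639 kBq.

18 kBq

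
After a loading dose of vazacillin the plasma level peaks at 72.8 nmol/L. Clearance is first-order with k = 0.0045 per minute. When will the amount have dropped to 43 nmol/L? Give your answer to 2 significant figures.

120 minutes

t½ = ln 2 / k = 0.69315 / 0.0045 ≈ 154.03 minutes.
Fraction remaining = 43/72.8 ≈ 0.59066.
n = log₂(72.8/43) = ln(1.693)/ln 2 ≈ 0.7596 half-lives.
t = n × t½ = 0.7596 × 154.03 ≈ 117 minutes.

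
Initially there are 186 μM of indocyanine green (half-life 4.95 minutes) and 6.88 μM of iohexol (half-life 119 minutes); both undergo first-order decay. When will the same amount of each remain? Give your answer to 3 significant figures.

24.6 minutes

Set 186·(1/2)^(t/4.95) = 6.88·(1/2)^(t/119).
Taking log₂: log₂(186/6.88) = t·(1/4.95 − 1/119).
log₂(27.035) = 4.7568; 1/4.95 − 1/119 = 0.19362.
t = 4.7568 / 0.19362 ≈ 24.568 minutes.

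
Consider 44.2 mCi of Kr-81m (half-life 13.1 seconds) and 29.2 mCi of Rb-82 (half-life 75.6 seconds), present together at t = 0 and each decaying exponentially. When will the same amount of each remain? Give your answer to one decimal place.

9.5 seconds

Set 44.2·(1/2)^(t/13.1) = 29.2·(1/2)^(t/75.6).
Taking log₂: log₂(44.2/29.2) = t·(1/13.1 − 1/75.6).
log₂(1.5137) = 0.59808; 1/13.1 − 1/75.6 = 0.063108.
t = 0.59808 / 0.063108 ≈ 9.477 seconds.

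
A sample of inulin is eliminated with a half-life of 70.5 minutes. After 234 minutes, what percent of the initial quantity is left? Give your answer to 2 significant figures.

10%

n = 234/70.5 ≈ 3.3191 half-lives.
Fraction remaining = (1/2)^3.3191 ≈ 0.10019, i.e. 10.019%.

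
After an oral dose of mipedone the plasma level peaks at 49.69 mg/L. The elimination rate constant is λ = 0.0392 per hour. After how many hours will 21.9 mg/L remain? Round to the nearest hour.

21 hours

t½ = ln 2 / λ = 0.69315 / 0.0392 ≈ 17.682 hours.
Fraction remaining = 21.9/49.69 ≈ 0.44073.
n = log₂(49.69/21.9) = ln(2.2689)/ln 2 ≈ 1.182 half-lives.
t = n × t½ = 1.182 × 17.682 ≈ 20.901 hours.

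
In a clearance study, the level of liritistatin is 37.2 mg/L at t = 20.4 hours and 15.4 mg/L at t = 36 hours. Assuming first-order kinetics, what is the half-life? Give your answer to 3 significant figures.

Over Δt = 36 − 20.4 = 15.6 hours, the level fell by a factor of 37.2/15.4 ≈ 2.4156.
n = log₂(2.4156) ≈ 1.2724 half-lives, so t½ = 15.6/1.2724 ≈ 12.261 hours.

12.3 hours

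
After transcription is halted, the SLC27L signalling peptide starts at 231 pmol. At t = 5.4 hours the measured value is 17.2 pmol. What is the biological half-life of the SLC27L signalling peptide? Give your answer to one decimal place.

1.4 hours

A/A₀ = 17.2/231 ≈ 0.074459.
n = log₂(13.43) ≈ 3.7474 half-lives elapsed in 5.4 hours.
t½ = 5.4/3.7474 ≈ 1.441 hours.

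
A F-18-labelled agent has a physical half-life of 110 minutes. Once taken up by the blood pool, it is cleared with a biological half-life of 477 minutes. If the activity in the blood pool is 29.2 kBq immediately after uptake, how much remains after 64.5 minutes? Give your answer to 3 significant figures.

1/t_eff = 1/t_phys + 1/t_biol = 1/110 + 1/477 = 0.011187 per minute.
t_eff = 110 × 477 / (110 + 477) ≈ 89.387 minutes.
Remaining = 29.2 × (1/2)^(64.5/89.387) = 29.2 × (1/2)^0.72158 ≈ 17.708 kBq.

17.7 kBq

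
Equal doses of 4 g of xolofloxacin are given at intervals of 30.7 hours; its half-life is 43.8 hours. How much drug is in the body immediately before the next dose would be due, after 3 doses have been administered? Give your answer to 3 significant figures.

4.91 g

The 3 doses were given 92.1, 61.4, 30.7 hours ago.
Total = 4·(1/2)^(92.1/43.8) + 4·(1/2)^(61.4/43.8) + 4·(1/2)^(30.7/43.8)
      = 0.93126 + 1.5138 + 2.4607 ≈ 4.9058 g.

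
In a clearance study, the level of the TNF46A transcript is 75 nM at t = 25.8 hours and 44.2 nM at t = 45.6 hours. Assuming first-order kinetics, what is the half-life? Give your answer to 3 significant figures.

Over Δt = 45.6 − 25.8 = 19.8 hours, the level fell by a factor of 75/44.2 ≈ 1.6968.
n = log₂(1.6968) ≈ 0.76284 half-lives, so t½ = 19.8/0.76284 ≈ 25.955 hours.

26.0 hours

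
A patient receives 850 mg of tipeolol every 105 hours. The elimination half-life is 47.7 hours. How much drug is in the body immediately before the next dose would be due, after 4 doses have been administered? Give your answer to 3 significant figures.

236 mg

The 4 doses were given 420, 315, 210, 105 hours ago.
Total = 850·(1/2)^(420/47.7) + 850·(1/2)^(315/47.7) + 850·(1/2)^(210/47.7) + 850·(1/2)^(105/47.7)
      = 1.9004 + 8.7395 + 40.191 + 184.83 ≈ 235.66 mg.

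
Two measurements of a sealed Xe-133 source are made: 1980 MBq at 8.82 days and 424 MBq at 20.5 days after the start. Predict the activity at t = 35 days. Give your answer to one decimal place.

62.6 MBq

Over Δt = 20.5 − 8.82 = 11.68 days, the level fell by a factor of 1980/424 ≈ 4.6698.
n = log₂(4.6698) ≈ 2.2234 half-lives, so t½ = 11.68/2.2234 ≈ 5.2533 days.
From t = 20.5 to t = 35: 424 × (1/2)^((35−20.5)/5.2533) ≈ 62.585 MBq.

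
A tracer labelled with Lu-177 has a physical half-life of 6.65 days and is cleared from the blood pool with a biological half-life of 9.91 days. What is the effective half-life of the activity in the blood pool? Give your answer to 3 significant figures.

1/t_eff = 1/t_phys + 1/t_biol = 1/6.65 + 1/9.91 = 0.25128 per day.
t_eff = 6.65 × 9.91 / (6.65 + 9.91) ≈ 3.9796 days.

3.98 days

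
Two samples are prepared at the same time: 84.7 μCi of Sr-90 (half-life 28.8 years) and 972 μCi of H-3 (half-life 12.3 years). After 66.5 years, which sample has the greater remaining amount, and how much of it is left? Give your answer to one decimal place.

H-3, 22.9 μCi

Sr-90: 84.7 × (1/2)^2.309 ≈ 17.092 μCi.
H-3: 972 × (1/2)^5.4065 ≈ 22.916 μCi.
H-3 has more remaining, at ≈ 22.916 μCi.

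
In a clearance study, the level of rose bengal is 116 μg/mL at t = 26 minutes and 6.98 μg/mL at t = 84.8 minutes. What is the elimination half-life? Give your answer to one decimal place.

Over Δt = 84.8 − 26 = 58.8 minutes, the level fell by a factor of 116/6.98 ≈ 16.619.
n = log₂(16.619) ≈ 4.0548 half-lives, so t½ = 58.8/4.0548 ≈ 14.501 minutes.

14.5 minutes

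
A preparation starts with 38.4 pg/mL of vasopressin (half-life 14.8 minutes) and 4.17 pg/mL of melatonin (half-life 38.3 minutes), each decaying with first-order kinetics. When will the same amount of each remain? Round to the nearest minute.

77 minutes

Set 38.4·(1/2)^(t/14.8) = 4.17·(1/2)^(t/38.3).
Taking log₂: log₂(38.4/4.17) = t·(1/14.8 − 1/38.3).
log₂(9.2086) = 3.203; 1/14.8 − 1/38.3 = 0.041458.
t = 3.203 / 0.041458 ≈ 77.259 minutes.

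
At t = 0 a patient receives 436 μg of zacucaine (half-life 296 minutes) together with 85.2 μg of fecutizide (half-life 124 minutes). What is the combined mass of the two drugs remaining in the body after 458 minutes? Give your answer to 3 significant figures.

156 μg

zacucaine: 436 × (1/2)^(458/296) = 436 × (1/2)^1.5473 ≈ 149.18 μg.
fecutizide: 85.2 × (1/2)^(458/124) = 85.2 × (1/2)^3.6935 ≈ 6.5852 μg.
Total = 149.18 + 6.5852 ≈ 155.76 μg.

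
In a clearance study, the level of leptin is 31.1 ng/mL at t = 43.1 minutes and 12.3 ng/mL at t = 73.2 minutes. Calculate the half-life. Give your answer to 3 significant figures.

22.5 minutes

Over Δt = 73.2 − 43.1 = 30.1 minutes, the level fell by a factor of 31.1/12.3 ≈ 2.5285.
n = log₂(2.5285) ≈ 1.3383 half-lives, so t½ = 30.1/1.3383 ≈ 22.492 minutes.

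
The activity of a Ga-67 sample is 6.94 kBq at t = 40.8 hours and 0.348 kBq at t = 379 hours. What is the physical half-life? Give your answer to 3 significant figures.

Over Δt = 379 − 40.8 = 338.2 hours, the level fell by a factor of 6.94/0.348 ≈ 19.943.
n = log₂(19.943) ≈ 4.3178 half-lives, so t½ = 338.2/4.3178 ≈ 78.327 hours.

78.3 hours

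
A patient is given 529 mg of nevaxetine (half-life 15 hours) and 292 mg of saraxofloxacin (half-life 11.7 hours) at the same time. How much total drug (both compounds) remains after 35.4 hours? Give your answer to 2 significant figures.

nevaxetine: 529 × (1/2)^(35.4/15) = 529 × (1/2)^2.36 ≈ 103.04 mg.
saraxofloxacin: 292 × (1/2)^(35.4/11.7) = 292 × (1/2)^3.0256 ≈ 35.857 mg.
Total = 103.04 + 35.857 ≈ 138.9 mg.

140 mg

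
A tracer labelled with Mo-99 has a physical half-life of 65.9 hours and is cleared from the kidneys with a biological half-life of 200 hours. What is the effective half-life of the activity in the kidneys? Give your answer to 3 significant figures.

1/t_eff = 1/t_phys + 1/t_biol = 1/65.9 + 1/200 = 0.020175 per hour.
t_eff = 65.9 × 200 / (65.9 + 200) ≈ 49.568 hours.

49.6 hours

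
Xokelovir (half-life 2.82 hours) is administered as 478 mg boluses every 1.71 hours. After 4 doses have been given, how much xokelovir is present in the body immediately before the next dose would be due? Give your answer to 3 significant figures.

The 4 doses were given 6.84, 5.13, 3.42, 1.71 hours ago.
Total = 478·(1/2)^(6.84/2.82) + 478·(1/2)^(5.13/2.82) + 478·(1/2)^(3.42/2.82) + 478·(1/2)^(1.71/2.82)
      = 88.975 + 135.46 + 206.23 + 313.97 ≈ 744.63 mg.

745 mg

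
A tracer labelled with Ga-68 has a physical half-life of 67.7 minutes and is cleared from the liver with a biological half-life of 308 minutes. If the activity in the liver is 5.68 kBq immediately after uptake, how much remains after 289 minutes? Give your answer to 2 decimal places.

1/t_eff = 1/t_phys + 1/t_biol = 1/67.7 + 1/308 = 0.018018 per minute.
t_eff = 67.7 × 308 / (67.7 + 308) ≈ 55.501 minutes.
Remaining = 5.68 × (1/2)^(289/55.501) = 5.68 × (1/2)^5.2071 ≈ 0.15376 kBq.

0.15 kBq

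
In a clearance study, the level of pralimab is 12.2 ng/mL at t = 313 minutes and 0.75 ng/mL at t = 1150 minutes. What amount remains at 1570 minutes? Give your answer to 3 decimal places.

Over Δt = 1150 − 313 = 837 minutes, the level fell by a factor of 12.2/0.75 ≈ 16.267.
n = log₂(16.267) ≈ 4.0238 half-lives, so t½ = 837/4.0238 ≈ 208.01 minutes.
From t = 1150 to t = 1570: 0.75 × (1/2)^((1570−1150)/208.01) ≈ 0.18503 ng/mL.

0.185 ng/mL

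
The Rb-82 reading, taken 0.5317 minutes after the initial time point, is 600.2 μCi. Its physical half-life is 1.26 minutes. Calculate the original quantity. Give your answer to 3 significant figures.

Number of half-lives elapsed: n = 0.5317/1.26 ≈ 0.42198.
A₀ = A × 2^n = 600.2 × 2^0.42198 = 600.2 × 1.3398 ≈ 804.13 μCi.

804 μCi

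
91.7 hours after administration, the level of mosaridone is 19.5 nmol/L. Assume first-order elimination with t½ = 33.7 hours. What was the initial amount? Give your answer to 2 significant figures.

Number of half-lives elapsed: n = 91.7/33.7 ≈ 2.7211.
A₀ = A × 2^n = 19.5 × 2^2.7211 = 19.5 × 6.5936 ≈ 128.58 nmol/L.

130 nmol/L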